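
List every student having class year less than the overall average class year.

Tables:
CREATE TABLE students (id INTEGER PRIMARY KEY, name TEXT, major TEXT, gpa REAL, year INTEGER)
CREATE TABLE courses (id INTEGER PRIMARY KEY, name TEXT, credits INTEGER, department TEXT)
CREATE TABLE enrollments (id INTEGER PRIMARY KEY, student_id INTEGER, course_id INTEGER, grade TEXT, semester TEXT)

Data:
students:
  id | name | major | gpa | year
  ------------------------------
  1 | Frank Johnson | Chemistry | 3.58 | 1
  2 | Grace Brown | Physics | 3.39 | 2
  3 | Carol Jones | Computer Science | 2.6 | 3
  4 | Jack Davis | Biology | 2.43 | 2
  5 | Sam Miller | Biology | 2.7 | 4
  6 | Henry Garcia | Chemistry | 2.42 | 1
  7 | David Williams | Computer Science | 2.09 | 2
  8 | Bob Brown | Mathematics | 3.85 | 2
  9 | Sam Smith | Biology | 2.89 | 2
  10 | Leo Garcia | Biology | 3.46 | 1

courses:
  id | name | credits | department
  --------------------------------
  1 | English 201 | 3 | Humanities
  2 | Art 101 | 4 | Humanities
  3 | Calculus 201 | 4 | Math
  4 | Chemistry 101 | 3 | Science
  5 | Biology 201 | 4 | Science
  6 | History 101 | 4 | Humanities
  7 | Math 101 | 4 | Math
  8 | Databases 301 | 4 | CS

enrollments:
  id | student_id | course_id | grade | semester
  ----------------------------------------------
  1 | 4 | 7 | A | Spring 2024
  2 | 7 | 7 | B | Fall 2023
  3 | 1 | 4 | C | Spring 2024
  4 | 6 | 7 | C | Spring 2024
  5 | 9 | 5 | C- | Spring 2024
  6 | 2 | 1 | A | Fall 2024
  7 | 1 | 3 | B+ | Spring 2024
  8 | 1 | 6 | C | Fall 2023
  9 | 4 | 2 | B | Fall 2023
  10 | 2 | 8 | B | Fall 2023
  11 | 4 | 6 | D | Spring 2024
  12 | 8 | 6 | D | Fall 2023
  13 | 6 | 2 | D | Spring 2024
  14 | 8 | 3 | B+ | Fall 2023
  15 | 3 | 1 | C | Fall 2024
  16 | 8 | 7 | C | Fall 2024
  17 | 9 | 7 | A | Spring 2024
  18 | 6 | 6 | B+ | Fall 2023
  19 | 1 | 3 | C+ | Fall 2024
SELECT name, year FROM students WHERE year < (SELECT AVG(year) FROM students)

Execution result:
name | year
Frank Johnson | 1
Henry Garcia | 1
Leo Garcia | 1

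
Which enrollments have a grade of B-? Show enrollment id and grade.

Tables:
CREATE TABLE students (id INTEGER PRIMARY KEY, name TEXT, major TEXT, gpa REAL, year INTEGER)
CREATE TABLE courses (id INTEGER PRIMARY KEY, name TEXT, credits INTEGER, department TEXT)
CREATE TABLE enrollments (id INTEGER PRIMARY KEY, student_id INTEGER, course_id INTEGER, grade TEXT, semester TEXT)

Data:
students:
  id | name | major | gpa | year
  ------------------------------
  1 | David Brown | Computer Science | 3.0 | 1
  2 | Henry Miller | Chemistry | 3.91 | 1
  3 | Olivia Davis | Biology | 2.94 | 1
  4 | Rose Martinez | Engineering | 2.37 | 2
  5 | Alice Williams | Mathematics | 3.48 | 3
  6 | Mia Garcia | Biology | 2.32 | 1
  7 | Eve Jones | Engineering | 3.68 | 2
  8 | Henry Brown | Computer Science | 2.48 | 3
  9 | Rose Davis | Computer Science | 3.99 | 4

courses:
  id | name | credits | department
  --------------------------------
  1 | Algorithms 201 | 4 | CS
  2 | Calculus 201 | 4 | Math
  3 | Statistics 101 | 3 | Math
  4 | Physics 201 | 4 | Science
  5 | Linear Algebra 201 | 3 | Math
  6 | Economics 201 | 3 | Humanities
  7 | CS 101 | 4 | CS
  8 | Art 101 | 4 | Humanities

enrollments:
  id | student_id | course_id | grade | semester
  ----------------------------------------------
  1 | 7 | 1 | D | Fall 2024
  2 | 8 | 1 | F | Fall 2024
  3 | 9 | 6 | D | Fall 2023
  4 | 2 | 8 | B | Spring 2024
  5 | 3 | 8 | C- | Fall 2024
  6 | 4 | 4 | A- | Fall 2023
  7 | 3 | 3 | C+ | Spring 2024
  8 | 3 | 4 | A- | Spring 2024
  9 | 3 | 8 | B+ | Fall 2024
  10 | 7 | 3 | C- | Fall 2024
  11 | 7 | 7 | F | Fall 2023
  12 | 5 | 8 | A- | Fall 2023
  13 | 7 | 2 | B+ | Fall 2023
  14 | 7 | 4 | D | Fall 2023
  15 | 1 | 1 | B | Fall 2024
SELECT id, grade FROM enrollments WHERE grade = 'B-'

Execution result:
(no rows)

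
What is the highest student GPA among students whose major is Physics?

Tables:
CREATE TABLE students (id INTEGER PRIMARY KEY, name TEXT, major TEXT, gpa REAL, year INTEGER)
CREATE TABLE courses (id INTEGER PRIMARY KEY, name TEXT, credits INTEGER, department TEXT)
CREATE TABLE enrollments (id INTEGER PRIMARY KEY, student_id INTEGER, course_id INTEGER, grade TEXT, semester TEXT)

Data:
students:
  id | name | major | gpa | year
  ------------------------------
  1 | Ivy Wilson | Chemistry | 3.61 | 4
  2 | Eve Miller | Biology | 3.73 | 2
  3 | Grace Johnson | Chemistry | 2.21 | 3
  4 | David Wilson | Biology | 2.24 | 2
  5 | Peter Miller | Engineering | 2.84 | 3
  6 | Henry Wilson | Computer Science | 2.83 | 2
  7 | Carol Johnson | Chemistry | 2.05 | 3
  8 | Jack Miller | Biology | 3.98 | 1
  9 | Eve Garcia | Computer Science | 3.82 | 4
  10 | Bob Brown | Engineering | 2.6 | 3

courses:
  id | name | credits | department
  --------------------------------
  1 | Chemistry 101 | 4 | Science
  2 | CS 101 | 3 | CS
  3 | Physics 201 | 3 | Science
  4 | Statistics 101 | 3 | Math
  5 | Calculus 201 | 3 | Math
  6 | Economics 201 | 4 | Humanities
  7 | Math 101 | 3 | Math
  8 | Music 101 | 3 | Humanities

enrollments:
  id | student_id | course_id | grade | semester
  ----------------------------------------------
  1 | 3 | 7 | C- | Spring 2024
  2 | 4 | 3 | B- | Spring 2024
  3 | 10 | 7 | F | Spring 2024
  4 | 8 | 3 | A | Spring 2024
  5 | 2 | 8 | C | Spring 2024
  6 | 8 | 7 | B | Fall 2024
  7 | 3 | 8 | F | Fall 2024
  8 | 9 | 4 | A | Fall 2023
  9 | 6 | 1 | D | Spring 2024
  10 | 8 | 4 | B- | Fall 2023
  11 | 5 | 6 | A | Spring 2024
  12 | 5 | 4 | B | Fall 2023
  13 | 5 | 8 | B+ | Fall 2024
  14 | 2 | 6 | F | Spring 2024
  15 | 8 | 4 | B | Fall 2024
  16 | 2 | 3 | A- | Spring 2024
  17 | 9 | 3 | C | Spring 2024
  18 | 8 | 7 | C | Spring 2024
SELECT MAX(gpa) FROM students WHERE major = 'Physics'

Execution result:
NULL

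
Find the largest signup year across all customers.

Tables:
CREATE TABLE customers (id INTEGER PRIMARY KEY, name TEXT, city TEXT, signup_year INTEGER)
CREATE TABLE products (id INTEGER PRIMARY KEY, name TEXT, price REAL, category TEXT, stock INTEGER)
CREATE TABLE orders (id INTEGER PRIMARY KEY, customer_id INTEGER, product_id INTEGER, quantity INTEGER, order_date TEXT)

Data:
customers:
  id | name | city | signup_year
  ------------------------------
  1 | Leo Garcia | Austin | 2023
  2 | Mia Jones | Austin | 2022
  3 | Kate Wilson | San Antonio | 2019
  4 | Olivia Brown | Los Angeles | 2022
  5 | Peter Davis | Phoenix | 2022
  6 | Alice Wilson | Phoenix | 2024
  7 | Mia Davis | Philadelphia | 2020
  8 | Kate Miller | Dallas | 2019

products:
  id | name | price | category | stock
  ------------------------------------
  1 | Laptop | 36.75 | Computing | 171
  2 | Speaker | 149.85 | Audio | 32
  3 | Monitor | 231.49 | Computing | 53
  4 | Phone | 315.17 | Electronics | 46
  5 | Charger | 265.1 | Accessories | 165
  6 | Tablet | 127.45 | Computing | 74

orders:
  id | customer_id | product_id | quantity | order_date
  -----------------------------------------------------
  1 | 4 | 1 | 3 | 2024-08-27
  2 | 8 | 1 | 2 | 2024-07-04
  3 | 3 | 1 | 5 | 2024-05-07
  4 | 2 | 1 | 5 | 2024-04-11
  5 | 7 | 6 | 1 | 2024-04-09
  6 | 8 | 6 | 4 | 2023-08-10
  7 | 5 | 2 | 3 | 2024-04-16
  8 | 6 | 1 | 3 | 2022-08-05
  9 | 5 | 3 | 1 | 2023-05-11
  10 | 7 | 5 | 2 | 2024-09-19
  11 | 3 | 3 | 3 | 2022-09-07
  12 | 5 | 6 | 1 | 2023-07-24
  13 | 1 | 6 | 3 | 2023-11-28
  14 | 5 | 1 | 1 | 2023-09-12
SELECT MAX(signup_year) FROM customers

Execution result:
2024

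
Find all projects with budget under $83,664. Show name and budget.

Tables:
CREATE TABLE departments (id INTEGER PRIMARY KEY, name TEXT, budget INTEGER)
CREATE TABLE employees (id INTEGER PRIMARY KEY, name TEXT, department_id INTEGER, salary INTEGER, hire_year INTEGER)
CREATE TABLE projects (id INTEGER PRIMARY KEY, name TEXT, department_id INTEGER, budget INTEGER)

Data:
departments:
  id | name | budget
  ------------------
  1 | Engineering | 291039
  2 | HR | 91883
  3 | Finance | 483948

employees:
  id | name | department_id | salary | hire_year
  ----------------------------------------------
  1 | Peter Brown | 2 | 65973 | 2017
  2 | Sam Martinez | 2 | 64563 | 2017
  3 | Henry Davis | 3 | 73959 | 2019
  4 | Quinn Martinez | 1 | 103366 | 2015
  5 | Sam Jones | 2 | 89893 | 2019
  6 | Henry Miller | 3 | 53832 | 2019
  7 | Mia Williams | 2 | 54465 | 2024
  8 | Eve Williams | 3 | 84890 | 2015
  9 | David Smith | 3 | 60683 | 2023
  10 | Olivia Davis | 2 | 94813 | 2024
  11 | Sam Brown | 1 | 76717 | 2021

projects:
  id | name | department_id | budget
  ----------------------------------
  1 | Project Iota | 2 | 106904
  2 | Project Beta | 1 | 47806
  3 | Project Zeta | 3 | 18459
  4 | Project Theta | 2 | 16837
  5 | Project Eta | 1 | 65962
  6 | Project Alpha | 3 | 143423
SELECT name, budget FROM projects WHERE budget < 83664

Execution result:
name | budget
Project Beta | 47806
Project Zeta | 18459
Project Theta | 16837
Project Eta | 65962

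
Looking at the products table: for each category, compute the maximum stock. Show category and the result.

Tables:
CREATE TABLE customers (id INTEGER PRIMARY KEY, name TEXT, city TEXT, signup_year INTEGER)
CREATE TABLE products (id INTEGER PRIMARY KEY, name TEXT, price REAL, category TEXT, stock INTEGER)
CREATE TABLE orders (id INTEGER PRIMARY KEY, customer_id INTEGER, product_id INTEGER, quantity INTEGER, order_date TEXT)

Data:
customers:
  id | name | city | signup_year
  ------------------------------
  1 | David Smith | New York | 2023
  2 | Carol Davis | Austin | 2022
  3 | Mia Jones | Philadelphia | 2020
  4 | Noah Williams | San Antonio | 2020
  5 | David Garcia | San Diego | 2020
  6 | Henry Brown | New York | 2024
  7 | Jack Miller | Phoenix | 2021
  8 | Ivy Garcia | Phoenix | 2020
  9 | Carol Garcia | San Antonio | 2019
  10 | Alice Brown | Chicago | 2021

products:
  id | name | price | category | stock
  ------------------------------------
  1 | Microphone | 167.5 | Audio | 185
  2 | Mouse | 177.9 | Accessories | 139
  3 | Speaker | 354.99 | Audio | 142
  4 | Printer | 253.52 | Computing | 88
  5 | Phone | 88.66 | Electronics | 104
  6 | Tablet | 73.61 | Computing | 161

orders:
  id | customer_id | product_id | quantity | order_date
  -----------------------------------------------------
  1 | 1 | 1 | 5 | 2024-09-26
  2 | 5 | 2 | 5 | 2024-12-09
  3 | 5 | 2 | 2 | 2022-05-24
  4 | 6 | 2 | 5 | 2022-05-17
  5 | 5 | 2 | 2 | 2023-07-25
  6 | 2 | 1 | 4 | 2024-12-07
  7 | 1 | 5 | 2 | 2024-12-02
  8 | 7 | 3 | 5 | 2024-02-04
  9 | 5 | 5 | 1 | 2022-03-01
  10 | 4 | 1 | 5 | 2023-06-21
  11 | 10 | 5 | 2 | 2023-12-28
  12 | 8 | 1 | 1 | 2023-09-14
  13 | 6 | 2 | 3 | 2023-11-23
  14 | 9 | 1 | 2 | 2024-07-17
SELECT category, MAX(stock) AS max_stock FROM products GROUP BY category

Execution result:
category | max_stock
Accessories | 139
Audio | 185
Computing | 161
Electronics | 104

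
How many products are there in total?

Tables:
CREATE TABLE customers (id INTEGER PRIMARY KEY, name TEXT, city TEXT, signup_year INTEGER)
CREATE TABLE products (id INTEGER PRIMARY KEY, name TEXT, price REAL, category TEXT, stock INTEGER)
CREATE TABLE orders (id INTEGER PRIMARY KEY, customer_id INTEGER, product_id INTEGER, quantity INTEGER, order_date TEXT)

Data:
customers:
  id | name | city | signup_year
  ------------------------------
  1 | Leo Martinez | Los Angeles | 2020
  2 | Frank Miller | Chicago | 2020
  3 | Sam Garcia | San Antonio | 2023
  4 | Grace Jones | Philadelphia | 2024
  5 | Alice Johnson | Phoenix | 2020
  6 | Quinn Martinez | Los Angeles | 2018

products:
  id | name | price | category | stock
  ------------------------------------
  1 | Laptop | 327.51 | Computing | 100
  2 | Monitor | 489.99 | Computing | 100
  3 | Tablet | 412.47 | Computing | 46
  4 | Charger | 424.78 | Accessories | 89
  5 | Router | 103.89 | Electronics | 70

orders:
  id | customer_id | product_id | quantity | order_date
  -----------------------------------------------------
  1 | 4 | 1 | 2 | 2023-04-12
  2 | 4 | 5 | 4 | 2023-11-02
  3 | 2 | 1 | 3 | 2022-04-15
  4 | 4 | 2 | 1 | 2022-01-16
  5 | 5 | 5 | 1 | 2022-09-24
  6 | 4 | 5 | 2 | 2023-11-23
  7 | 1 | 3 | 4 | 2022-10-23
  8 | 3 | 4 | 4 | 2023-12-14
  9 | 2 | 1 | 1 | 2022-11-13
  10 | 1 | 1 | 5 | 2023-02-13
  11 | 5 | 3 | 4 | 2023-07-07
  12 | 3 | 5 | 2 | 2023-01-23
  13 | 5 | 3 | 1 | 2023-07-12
SELECT COUNT(*) FROM products

Execution result:
5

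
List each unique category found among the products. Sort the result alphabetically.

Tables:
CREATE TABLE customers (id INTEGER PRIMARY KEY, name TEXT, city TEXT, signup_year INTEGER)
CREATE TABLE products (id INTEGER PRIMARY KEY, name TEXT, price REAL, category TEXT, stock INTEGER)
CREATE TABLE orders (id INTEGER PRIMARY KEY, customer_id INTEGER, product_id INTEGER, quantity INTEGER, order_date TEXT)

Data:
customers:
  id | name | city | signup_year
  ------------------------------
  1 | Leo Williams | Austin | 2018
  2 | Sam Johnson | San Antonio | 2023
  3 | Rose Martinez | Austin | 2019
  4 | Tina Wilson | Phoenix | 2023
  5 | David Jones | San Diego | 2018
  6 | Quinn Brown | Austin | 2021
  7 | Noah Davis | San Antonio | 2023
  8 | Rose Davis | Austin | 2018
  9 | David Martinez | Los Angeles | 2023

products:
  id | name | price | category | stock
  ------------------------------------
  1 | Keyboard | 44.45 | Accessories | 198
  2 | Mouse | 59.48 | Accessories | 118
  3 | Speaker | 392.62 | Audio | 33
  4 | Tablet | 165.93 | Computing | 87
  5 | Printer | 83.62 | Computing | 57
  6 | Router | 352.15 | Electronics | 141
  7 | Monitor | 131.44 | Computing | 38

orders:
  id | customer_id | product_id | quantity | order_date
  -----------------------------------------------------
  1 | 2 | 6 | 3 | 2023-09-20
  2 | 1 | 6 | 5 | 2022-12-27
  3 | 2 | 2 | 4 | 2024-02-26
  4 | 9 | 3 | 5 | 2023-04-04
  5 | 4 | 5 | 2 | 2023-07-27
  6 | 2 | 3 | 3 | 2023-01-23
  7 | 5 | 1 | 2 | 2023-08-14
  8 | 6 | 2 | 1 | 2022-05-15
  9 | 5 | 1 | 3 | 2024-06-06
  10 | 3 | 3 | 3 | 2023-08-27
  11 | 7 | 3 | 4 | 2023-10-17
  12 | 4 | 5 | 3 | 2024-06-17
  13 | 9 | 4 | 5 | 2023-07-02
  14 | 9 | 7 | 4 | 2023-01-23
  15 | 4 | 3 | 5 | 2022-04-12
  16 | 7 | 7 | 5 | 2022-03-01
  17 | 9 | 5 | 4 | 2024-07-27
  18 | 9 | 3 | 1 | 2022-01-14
SELECT DISTINCT category FROM products ORDER BY category

Execution result:
category
Accessories
Audio
Computing
Electronics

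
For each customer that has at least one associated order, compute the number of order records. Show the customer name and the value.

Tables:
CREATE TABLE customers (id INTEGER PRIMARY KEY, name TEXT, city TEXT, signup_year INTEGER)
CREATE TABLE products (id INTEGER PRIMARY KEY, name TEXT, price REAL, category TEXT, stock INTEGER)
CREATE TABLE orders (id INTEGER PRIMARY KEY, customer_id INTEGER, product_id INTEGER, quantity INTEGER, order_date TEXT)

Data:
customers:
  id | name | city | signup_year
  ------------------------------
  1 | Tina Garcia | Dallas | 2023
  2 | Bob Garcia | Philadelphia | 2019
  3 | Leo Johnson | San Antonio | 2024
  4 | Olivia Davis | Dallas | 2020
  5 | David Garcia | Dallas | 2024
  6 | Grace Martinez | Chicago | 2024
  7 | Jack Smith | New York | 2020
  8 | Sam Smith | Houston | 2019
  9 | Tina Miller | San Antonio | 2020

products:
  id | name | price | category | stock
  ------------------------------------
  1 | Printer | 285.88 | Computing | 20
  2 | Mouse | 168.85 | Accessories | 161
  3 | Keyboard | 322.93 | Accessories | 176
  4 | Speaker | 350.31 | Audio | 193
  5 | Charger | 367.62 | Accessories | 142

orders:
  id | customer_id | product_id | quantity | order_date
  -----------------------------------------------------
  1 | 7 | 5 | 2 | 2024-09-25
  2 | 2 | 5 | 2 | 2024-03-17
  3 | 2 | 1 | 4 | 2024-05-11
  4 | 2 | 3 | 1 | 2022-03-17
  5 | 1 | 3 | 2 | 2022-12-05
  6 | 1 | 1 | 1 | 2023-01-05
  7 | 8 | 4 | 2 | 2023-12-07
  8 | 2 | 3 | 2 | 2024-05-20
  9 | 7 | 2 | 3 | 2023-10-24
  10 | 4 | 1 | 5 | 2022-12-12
SELECT p.name, COUNT(*) AS n FROM orders c JOIN customers p ON c.customer_id = p.id GROUP BY p.id, p.name

Execution result:
name | n
Tina Garcia | 2
Bob Garcia | 4
Olivia Davis | 1
Jack Smith | 2
Sam Smith | 1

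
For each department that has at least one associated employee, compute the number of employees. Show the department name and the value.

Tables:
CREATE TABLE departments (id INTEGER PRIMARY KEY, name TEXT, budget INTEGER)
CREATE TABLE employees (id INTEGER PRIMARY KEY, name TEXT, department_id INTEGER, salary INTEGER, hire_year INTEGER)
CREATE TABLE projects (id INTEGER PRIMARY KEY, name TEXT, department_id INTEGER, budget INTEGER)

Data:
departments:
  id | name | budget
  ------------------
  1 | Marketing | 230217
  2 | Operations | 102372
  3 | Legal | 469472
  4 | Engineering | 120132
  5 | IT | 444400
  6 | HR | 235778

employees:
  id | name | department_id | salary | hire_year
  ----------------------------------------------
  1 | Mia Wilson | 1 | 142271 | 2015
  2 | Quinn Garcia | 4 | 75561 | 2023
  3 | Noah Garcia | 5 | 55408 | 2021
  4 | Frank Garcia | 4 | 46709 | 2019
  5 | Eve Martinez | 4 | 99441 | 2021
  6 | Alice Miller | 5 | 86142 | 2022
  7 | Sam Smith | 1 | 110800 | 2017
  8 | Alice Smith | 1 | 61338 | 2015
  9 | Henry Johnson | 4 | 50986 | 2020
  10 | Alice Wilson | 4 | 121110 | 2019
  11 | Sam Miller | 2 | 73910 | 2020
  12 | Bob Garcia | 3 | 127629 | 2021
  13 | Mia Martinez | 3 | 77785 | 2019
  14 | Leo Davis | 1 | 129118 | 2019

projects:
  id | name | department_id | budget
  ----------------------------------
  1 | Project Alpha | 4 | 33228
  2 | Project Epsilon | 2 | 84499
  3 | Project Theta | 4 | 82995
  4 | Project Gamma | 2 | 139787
SELECT p.name, COUNT(*) AS n FROM employees c JOIN departments p ON c.department_id = p.id GROUP BY p.id, p.name

Execution result:
name | n
Marketing | 4
Operations | 1
Legal | 2
Engineering | 5
IT | 2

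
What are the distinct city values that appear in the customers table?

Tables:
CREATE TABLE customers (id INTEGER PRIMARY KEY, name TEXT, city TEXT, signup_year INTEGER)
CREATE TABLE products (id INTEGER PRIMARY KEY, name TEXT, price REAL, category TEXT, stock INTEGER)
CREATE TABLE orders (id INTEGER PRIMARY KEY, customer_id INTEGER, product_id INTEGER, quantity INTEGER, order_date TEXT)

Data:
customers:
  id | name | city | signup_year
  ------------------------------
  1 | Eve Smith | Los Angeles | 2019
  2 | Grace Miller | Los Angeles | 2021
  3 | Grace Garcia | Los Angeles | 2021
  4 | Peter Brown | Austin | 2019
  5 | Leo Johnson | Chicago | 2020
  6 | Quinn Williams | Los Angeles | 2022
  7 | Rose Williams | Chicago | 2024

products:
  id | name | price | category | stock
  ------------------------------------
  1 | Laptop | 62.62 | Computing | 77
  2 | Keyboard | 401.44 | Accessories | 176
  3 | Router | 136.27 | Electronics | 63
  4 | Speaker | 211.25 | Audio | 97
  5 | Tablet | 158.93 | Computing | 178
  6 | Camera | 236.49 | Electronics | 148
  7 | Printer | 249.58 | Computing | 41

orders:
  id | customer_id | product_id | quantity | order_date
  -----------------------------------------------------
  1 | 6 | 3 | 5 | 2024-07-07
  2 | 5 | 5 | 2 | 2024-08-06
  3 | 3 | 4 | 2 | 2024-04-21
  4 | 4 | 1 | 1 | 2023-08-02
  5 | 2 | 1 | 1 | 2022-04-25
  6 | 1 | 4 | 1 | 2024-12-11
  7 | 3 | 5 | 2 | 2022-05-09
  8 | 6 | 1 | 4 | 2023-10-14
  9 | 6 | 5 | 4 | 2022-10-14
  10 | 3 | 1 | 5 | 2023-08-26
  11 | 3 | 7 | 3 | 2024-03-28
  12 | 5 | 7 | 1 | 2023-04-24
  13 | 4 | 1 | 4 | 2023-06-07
SELECT DISTINCT city FROM customers

Execution result:
city
Los Angeles
Austin
Chicago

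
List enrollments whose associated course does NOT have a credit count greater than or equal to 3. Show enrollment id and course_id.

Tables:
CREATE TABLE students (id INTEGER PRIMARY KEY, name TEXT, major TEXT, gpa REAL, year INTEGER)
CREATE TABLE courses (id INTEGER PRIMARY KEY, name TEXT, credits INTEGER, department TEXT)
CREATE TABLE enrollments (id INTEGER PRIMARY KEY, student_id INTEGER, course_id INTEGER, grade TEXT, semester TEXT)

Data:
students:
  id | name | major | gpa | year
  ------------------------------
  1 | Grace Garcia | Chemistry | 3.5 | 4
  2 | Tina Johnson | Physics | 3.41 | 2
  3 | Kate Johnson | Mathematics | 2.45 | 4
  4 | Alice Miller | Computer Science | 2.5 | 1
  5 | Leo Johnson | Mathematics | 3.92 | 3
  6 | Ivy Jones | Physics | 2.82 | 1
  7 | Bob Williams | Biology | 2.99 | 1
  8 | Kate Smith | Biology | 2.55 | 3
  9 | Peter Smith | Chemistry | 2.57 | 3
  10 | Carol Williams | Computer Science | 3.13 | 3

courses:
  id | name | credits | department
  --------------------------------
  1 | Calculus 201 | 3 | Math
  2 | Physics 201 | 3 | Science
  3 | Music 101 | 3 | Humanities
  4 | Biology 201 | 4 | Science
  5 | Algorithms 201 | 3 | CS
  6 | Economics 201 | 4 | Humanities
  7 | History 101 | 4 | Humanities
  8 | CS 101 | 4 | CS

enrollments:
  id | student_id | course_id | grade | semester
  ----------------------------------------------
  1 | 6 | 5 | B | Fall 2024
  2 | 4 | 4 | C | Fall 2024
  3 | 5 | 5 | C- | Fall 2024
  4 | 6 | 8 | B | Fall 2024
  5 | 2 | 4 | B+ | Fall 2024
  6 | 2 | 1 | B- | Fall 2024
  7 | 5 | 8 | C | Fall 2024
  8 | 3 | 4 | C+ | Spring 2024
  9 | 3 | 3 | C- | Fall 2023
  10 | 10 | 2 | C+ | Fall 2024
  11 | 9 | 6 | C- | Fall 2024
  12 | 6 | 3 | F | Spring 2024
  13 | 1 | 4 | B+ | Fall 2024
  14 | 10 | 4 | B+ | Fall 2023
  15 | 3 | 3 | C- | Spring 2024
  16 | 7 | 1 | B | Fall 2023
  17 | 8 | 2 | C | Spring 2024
SELECT id, course_id FROM enrollments WHERE course_id NOT IN (SELECT id FROM courses WHERE credits >= 3)

Execution result:
(no rows)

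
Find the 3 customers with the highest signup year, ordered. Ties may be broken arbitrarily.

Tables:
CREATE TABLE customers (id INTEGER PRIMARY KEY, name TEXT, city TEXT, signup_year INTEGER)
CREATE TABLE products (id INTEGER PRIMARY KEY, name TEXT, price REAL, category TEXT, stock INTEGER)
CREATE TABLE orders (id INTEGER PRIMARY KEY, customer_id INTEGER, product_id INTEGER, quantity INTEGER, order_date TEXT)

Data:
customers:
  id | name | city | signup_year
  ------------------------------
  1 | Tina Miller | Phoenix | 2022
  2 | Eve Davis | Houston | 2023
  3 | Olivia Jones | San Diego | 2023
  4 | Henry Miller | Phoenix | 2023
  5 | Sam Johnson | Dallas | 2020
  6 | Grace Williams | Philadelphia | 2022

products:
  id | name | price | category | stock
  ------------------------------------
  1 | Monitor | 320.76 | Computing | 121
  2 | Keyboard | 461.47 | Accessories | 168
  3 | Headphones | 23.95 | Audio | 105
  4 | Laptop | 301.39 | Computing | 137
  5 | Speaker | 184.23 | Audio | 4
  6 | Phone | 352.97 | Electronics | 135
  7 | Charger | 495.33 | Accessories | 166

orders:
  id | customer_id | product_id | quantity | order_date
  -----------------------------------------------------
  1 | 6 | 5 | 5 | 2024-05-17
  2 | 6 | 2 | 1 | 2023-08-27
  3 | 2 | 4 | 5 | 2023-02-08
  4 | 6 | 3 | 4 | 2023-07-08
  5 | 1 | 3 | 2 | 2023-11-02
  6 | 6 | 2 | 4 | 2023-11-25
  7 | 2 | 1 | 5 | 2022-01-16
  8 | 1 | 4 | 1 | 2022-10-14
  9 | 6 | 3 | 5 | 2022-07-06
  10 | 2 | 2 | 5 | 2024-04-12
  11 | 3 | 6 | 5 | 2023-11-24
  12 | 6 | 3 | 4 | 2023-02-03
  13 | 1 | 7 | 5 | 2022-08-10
SELECT name, signup_year FROM customers ORDER BY signup_year DESC LIMIT 3

Execution result:
name | signup_year
Eve Davis | 2023
Olivia Jones | 2023
Henry Miller | 2023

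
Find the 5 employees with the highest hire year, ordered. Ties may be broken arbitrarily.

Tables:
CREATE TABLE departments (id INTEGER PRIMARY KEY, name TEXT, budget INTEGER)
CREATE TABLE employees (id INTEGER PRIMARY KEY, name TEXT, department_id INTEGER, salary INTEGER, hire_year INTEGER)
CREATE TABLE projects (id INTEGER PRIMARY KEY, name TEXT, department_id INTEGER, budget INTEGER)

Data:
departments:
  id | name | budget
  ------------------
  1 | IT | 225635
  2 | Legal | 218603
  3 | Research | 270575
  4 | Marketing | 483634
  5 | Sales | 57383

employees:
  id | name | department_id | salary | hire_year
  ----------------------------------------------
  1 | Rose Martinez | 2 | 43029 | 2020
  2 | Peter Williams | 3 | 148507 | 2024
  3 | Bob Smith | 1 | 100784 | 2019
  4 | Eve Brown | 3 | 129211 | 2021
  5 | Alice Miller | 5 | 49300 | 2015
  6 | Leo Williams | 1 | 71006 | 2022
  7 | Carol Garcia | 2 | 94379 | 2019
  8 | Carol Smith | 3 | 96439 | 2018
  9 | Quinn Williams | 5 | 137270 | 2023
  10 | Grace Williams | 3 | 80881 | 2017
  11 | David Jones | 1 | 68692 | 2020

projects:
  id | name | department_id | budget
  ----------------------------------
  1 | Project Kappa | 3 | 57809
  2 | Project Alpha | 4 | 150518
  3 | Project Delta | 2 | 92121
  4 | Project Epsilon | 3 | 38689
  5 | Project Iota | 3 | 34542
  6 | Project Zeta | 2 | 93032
SELECT name, hire_year FROM employees ORDER BY hire_year DESC LIMIT 5

Execution result:
name | hire_year
Peter Williams | 2024
Quinn Williams | 2023
Leo Williams | 2022
Eve Brown | 2021
Rose Martinez | 2020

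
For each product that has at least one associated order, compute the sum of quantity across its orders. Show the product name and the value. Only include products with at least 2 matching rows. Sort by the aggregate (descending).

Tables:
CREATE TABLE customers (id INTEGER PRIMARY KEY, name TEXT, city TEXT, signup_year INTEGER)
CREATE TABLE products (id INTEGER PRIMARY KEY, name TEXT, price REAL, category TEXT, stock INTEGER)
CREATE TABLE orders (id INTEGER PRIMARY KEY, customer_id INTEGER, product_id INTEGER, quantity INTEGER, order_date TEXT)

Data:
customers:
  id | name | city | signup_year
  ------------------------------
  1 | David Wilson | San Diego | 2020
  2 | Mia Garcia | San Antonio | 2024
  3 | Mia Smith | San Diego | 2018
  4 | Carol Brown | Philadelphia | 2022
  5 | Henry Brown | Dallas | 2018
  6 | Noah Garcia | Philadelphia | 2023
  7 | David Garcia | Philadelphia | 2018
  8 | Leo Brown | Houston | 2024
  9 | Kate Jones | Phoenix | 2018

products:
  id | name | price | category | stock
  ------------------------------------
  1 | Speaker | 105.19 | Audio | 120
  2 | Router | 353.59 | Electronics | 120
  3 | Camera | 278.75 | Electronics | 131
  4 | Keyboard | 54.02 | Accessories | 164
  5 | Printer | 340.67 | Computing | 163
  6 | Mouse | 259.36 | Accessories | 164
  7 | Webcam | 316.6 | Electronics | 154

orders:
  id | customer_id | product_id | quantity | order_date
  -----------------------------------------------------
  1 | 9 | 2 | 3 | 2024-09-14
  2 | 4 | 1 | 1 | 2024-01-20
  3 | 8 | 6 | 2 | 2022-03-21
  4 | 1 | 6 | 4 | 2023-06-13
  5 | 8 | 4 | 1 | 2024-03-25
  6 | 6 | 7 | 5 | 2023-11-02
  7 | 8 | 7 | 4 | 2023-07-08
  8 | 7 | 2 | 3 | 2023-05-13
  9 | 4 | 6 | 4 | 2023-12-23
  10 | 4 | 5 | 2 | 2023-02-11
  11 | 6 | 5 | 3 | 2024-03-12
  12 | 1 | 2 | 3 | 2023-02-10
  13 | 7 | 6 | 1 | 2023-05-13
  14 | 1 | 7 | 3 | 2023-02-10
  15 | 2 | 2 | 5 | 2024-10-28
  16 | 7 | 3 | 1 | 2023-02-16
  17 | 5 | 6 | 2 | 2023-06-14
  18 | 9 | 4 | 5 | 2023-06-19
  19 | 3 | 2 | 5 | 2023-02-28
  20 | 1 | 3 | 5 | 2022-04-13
SELECT p.name, SUM(c.quantity) AS sum_quantity FROM orders c JOIN products p ON c.product_id = p.id GROUP BY p.id, p.name HAVING COUNT(*) >= 2 ORDER BY sum_quantity DESC

Execution result:
name | sum_quantity
Router | 19
Mouse | 13
Webcam | 12
Camera | 6
Keyboard | 6
Printer | 5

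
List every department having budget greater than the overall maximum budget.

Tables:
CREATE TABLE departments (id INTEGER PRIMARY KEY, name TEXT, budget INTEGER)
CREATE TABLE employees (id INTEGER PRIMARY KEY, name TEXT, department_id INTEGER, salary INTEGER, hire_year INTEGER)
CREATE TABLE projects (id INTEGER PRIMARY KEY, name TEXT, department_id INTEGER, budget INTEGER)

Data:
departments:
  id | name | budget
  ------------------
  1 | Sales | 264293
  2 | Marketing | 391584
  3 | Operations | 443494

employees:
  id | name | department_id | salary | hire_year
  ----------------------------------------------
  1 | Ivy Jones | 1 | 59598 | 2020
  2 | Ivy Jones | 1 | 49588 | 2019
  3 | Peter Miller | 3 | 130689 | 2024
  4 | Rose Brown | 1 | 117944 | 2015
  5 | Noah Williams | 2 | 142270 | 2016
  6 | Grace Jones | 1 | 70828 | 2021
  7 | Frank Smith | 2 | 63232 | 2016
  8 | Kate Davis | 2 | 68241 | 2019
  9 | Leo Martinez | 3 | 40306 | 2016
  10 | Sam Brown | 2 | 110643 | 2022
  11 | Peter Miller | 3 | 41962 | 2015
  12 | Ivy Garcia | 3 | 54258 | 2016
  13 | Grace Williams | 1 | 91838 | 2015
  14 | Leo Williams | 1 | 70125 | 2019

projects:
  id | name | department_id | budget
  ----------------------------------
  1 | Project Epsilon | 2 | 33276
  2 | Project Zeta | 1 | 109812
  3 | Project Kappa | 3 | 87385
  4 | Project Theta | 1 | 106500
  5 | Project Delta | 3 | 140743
SELECT name, budget FROM departments WHERE budget > (SELECT MAX(budget) FROM departments)

Execution result:
(no rows)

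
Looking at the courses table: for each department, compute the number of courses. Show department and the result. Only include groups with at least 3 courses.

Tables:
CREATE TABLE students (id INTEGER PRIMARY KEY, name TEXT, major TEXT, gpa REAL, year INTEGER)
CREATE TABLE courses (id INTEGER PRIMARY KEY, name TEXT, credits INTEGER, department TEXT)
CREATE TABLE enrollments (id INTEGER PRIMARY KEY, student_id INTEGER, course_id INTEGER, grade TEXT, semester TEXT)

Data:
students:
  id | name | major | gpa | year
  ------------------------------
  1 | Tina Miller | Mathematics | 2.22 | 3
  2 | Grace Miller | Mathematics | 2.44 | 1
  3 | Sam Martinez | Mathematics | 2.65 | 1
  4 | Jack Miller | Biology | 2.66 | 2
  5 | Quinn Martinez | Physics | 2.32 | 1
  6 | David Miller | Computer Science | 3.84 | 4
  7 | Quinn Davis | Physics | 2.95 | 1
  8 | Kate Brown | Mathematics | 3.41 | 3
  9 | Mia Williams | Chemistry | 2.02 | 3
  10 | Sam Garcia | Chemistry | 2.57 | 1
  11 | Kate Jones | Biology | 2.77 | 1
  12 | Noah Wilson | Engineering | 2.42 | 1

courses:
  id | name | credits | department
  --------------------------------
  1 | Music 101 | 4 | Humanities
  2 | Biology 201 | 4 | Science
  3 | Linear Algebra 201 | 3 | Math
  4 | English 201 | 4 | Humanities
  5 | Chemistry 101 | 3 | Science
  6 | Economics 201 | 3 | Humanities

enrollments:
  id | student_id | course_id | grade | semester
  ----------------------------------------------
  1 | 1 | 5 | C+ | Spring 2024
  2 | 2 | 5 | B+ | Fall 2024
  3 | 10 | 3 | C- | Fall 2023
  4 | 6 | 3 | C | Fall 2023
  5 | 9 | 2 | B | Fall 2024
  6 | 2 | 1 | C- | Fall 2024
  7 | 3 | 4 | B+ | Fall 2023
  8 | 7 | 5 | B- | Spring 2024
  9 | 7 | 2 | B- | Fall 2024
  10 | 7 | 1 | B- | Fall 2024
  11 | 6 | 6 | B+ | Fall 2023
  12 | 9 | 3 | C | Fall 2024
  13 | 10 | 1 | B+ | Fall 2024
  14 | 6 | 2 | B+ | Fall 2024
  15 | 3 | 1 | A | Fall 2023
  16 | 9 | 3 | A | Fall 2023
SELECT department, COUNT(*) AS n FROM courses GROUP BY department HAVING COUNT(*) >= 3

Execution result:
department | n
Humanities | 3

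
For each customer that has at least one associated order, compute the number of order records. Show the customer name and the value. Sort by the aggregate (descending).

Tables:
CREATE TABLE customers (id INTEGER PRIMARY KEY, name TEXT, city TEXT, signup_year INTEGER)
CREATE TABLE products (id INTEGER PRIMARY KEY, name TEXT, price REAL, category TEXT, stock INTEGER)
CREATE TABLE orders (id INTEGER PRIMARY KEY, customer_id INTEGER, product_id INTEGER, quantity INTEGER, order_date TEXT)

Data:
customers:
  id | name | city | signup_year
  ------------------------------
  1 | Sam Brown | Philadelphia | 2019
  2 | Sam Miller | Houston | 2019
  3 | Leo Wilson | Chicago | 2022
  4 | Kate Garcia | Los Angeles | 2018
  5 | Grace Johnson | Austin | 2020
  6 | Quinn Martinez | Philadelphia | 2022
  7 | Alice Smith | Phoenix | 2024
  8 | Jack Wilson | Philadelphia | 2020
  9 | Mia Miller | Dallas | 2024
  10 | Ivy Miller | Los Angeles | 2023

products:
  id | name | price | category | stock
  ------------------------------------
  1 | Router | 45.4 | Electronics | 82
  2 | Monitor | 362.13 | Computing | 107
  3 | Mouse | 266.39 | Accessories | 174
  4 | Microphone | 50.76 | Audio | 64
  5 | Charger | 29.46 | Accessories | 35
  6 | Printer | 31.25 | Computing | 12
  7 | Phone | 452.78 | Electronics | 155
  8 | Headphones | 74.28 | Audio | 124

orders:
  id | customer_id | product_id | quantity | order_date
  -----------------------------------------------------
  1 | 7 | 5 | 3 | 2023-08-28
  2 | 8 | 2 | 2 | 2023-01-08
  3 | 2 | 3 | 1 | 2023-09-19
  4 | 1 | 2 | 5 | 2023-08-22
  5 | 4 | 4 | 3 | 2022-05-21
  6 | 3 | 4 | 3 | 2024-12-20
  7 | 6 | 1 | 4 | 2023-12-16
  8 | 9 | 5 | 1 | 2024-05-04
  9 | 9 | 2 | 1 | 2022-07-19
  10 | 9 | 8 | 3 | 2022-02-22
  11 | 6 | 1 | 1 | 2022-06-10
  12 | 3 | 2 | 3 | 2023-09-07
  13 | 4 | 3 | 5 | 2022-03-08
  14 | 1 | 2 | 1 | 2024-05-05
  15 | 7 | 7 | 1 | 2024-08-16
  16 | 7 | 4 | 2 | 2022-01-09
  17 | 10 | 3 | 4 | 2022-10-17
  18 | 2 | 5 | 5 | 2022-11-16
SELECT p.name, COUNT(*) AS n FROM orders c JOIN customers p ON c.customer_id = p.id GROUP BY p.id, p.name ORDER BY n DESC

Execution result:
name | n
Alice Smith | 3
Mia Miller | 3
Sam Brown | 2
Sam Miller | 2
Leo Wilson | 2
Kate Garcia | 2
Quinn Martinez | 2
Jack Wilson | 1
Ivy Miller | 1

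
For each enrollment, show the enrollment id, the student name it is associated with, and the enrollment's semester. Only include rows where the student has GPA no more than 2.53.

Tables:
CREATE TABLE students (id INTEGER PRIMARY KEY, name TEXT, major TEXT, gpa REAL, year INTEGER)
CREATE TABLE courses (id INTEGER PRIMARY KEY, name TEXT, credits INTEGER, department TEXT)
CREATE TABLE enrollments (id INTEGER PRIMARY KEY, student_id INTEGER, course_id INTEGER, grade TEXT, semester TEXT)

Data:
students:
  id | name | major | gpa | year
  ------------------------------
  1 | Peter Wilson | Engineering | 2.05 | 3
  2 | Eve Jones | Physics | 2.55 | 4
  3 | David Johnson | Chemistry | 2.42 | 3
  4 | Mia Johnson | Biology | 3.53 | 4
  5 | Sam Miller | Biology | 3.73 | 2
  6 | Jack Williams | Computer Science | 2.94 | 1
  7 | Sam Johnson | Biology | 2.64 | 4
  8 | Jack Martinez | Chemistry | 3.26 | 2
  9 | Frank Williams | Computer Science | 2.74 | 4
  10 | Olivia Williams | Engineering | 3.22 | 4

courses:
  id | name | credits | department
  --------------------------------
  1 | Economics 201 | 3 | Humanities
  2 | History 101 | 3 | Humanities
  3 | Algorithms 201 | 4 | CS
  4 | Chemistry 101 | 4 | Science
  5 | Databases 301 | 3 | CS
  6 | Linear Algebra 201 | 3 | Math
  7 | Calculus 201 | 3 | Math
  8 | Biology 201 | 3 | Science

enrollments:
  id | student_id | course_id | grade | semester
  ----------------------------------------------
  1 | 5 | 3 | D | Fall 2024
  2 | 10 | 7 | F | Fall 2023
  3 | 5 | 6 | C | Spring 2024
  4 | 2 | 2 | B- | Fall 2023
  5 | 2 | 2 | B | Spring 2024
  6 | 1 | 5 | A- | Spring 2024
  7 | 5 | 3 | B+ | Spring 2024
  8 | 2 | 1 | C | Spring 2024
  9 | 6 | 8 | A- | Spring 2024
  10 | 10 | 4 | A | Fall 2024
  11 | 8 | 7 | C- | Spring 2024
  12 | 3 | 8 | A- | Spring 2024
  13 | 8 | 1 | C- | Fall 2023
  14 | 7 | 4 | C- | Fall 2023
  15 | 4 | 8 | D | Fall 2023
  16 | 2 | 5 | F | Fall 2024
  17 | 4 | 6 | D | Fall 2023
SELECT c.id, p.name AS student, c.semester FROM enrollments c JOIN students p ON c.student_id = p.id WHERE p.gpa <= 2.53

Execution result:
id | student | semester
6 | Peter Wilson | Spring 2024
12 | David Johnson | Spring 2024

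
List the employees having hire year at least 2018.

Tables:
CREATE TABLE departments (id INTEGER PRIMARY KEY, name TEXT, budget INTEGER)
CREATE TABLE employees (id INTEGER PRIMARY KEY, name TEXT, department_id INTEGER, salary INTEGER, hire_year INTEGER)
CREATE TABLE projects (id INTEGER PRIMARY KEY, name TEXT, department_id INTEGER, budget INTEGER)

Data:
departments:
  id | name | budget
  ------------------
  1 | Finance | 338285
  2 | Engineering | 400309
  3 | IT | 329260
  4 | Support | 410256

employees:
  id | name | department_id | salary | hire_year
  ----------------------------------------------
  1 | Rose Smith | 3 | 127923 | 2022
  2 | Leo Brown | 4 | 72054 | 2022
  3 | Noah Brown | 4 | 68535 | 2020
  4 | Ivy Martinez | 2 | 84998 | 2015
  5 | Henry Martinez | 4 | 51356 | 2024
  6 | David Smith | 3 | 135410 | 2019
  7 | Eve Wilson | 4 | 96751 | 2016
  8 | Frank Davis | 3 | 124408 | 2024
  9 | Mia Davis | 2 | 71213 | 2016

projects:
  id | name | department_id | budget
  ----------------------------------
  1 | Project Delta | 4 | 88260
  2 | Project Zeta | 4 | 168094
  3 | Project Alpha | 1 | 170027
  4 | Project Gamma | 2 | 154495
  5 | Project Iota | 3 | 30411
SELECT name, hire_year FROM employees WHERE hire_year >= 2018

Execution result:
name | hire_year
Rose Smith | 2022
Leo Brown | 2022
Noah Brown | 2020
Henry Martinez | 2024
David Smith | 2019
Frank Davis | 2024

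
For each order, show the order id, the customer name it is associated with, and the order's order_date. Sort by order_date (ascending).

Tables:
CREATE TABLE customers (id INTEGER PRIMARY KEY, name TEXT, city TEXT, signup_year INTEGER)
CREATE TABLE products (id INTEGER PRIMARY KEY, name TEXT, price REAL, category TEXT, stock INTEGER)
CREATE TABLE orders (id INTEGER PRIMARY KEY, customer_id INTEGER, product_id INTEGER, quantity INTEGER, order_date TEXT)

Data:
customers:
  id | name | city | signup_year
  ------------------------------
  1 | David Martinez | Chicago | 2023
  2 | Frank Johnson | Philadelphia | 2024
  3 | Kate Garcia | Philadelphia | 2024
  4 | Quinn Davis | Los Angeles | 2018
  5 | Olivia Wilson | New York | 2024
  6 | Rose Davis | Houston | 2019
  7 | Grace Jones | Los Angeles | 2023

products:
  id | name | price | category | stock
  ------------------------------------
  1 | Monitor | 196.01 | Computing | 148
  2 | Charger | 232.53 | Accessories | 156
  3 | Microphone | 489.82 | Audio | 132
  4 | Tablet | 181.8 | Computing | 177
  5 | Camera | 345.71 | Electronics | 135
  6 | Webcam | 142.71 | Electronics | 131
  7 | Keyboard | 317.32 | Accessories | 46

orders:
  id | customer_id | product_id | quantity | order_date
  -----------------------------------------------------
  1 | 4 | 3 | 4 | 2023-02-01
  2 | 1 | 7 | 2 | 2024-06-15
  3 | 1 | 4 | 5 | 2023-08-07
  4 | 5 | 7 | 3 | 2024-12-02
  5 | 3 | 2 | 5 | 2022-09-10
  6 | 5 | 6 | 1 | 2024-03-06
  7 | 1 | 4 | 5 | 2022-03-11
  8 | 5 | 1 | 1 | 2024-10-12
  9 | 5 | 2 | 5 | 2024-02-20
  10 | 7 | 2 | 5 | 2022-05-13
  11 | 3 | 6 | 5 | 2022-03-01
SELECT c.id, p.name AS customer, c.order_date FROM orders c JOIN customers p ON c.customer_id = p.id ORDER BY c.order_date ASC

Execution result:
id | customer | order_date
11 | Kate Garcia | 2022-03-01
7 | David Martinez | 2022-03-11
10 | Grace Jones | 2022-05-13
5 | Kate Garcia | 2022-09-10
1 | Quinn Davis | 2023-02-01
3 | David Martinez | 2023-08-07
9 | Olivia Wilson | 2024-02-20
6 | Olivia Wilson | 2024-03-06
2 | David Martinez | 2024-06-15
8 | Olivia Wilson | 2024-10-12
4 | Olivia Wilson | 2024-12-02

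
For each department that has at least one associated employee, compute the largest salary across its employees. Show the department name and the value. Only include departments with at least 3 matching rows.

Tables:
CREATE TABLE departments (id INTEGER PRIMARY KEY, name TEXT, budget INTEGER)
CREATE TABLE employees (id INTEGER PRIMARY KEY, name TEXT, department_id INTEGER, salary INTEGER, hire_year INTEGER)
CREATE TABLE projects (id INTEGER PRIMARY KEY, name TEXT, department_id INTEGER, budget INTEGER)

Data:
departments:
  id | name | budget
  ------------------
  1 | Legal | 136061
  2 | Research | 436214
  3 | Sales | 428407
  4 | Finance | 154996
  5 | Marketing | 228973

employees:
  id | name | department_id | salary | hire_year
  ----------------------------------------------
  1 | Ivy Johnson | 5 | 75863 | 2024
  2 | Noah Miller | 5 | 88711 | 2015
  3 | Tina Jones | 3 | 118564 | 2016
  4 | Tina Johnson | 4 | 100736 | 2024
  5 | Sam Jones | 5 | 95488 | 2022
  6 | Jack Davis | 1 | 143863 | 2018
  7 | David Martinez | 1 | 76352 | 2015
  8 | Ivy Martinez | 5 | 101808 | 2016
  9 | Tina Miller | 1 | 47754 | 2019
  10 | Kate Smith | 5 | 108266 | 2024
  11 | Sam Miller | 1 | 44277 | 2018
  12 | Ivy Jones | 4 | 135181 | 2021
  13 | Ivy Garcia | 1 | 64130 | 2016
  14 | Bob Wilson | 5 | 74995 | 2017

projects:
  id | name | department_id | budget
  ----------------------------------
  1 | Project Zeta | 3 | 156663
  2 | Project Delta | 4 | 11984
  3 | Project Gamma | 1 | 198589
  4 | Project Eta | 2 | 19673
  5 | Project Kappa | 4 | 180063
SELECT p.name, MAX(c.salary) AS max_salary FROM employees c JOIN departments p ON c.department_id = p.id GROUP BY p.id, p.name HAVING COUNT(*) >= 3

Execution result:
name | max_salary
Legal | 143863
Marketing | 108266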